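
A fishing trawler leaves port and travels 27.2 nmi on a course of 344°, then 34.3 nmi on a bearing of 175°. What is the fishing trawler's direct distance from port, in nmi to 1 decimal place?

Leg 1 (344°, 27.2 nmi): east 27.2 sin 344° = -7.50, north 27.2 cos 344° = 26.15
Leg 2 (175°, 34.3 nmi): east 34.3 sin 175° = 2.99, north 34.3 cos 175° = -34.17
Net: -4.51 east, -8.02 north. Distance = √((-4.51)² + (-8.02)²) = 9.203 nmi.

9.2 nmi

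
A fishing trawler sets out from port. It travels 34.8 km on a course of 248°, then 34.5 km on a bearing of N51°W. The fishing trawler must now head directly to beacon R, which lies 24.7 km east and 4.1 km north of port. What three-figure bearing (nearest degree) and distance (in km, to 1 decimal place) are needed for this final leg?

093°, 83.9 km

Leg 1 (248°, 34.8 km): east 34.8 sin 248° = -32.27, north 34.8 cos 248° = -13.04
Leg 2 (N51°W, 34.5 km): east 34.5 sin 309° = -26.81, north 34.5 cos 309° = 21.71
Current position: (-59.08, 8.68). Target: (24.7, 4.1). Remaining: Δeast = 83.78, Δnorth = -4.58.
Bearing = atan2(83.78, -4.58) mod 360° = 93.13°; distance = √((83.78)² + (-4.58)²) = 83.902 km.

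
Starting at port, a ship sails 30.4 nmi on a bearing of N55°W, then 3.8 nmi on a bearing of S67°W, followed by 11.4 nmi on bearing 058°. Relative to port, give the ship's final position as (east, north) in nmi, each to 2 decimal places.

Leg 1 (N55°W, 30.4 nmi): east 30.4 sin 305° = -24.90, north 30.4 cos 305° = 17.44
Leg 2 (S67°W, 3.8 nmi): east 3.8 sin 247° = -3.50, north 3.8 cos 247° = -1.48
Leg 3 (058°, 11.4 nmi): east 11.4 sin 58° = 9.67, north 11.4 cos 58° = 6.04
Summing: -18.73 nmi east, 21.99 nmi north → (-18.73, 21.99).

(-18.73, 21.99)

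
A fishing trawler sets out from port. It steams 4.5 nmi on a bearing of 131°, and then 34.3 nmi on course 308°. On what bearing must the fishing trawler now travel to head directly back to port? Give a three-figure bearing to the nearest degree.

Leg 1 (131°, 4.5 nmi): east 4.5 sin 131° = 3.40, north 4.5 cos 131° = -2.95
Leg 2 (308°, 34.3 nmi): east 34.3 sin 308° = -27.03, north 34.3 cos 308° = 21.12
Net displacement: -23.63 east, 18.16 north. Direction back to start is (23.63, -18.16): bearing = atan2(23.63, -18.16) mod 360° = 127.55° ≈ 128°.

128°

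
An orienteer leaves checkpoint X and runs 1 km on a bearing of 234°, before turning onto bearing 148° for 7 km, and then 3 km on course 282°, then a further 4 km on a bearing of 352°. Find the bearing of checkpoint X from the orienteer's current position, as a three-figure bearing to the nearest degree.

Leg 1 (234°, 1 km): east 1 sin 234° = -0.81, north 1 cos 234° = -0.59
Leg 2 (148°, 7 km): east 7 sin 148° = 3.71, north 7 cos 148° = -5.94
Leg 3 (282°, 3 km): east 3 sin 282° = -2.93, north 3 cos 282° = 0.62
Leg 4 (352°, 4 km): east 4 sin 352° = -0.56, north 4 cos 352° = 3.96
Net displacement: -0.59 east, -1.94 north. Direction back to start is (0.59, 1.94): bearing = atan2(0.59, 1.94) mod 360° = 16.94° ≈ 017°.

017°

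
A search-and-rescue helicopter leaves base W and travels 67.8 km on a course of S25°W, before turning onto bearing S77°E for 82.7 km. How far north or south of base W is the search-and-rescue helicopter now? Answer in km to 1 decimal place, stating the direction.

Leg 1 (S25°W, 67.8 km): east 67.8 sin 205° = -28.65, north 67.8 cos 205° = -61.45
Leg 2 (S77°E, 82.7 km): east 82.7 sin 103° = 80.58, north 82.7 cos 103° = -18.60
Net north component: -80.05 km.

80.1 km south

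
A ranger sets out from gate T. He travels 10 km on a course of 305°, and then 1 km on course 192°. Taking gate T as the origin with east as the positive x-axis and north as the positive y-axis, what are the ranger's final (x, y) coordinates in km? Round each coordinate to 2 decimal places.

(-8.40, 4.76)

Leg 1 (305°, 10 km): east 10 sin 305° = -8.19, north 10 cos 305° = 5.74
Leg 2 (192°, 1 km): east 1 sin 192° = -0.21, north 1 cos 192° = -0.98
Summing: -8.40 km east, 4.76 km north → (-8.40, 4.76).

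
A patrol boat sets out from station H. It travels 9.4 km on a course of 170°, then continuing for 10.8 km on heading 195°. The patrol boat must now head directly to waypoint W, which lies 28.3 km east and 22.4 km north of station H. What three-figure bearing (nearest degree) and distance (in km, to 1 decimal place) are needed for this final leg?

035°, 51.4 km

Leg 1 (170°, 9.4 km): east 9.4 sin 170° = 1.63, north 9.4 cos 170° = -9.26
Leg 2 (195°, 10.8 km): east 10.8 sin 195° = -2.80, north 10.8 cos 195° = -10.43
Current position: (-1.16, -19.69). Target: (28.3, 22.4). Remaining: Δeast = 29.46, Δnorth = 42.09.
Bearing = atan2(29.46, 42.09) mod 360° = 34.99°; distance = √((29.46)² + (42.09)²) = 51.377 km.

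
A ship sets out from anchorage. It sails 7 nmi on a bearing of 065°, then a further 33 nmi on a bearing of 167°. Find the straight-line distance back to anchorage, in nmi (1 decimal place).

Leg 1 (065°, 7 nmi): east 7 sin 65° = 6.34, north 7 cos 65° = 2.96
Leg 2 (167°, 33 nmi): east 33 sin 167° = 7.42, north 33 cos 167° = -32.15
Net: 13.77 east, -29.20 north. Distance = √((13.77)² + (-29.20)²) = 32.279 nmi.

32.3 nmi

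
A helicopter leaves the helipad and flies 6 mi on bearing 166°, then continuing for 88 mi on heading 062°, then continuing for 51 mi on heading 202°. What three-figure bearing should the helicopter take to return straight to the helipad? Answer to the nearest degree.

281°

Leg 1 (166°, 6 mi): east 6 sin 166° = 1.45, north 6 cos 166° = -5.82
Leg 2 (062°, 88 mi): east 88 sin 62° = 77.70, north 88 cos 62° = 41.31
Leg 3 (202°, 51 mi): east 51 sin 202° = -19.10, north 51 cos 202° = -47.29
Net displacement: 60.05 east, -11.79 north. Direction back to start is (-60.05, 11.79): bearing = atan2(-60.05, 11.79) mod 360° = 281.11° ≈ 281°.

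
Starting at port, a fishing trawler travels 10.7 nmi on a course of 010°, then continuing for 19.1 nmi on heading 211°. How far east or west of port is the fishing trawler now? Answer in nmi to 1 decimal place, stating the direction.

Leg 1 (010°, 10.7 nmi): east 10.7 sin 10° = 1.86, north 10.7 cos 10° = 10.54
Leg 2 (211°, 19.1 nmi): east 19.1 sin 211° = -9.84, north 19.1 cos 211° = -16.37
Net east component: -7.98 nmi.

8.0 nmi west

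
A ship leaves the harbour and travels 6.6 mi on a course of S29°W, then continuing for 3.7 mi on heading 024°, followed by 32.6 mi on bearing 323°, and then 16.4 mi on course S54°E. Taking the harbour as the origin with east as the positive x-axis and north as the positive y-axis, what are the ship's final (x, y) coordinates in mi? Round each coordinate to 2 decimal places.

Leg 1 (S29°W, 6.6 mi): east 6.6 sin 209° = -3.20, north 6.6 cos 209° = -5.77
Leg 2 (024°, 3.7 mi): east 3.7 sin 24° = 1.50, north 3.7 cos 24° = 3.38
Leg 3 (323°, 32.6 mi): east 32.6 sin 323° = -19.62, north 32.6 cos 323° = 26.04
Leg 4 (S54°E, 16.4 mi): east 16.4 sin 126° = 13.27, north 16.4 cos 126° = -9.64
Summing: -8.05 mi east, 14.00 mi north → (-8.05, 14.00).

(-8.05, 14.00)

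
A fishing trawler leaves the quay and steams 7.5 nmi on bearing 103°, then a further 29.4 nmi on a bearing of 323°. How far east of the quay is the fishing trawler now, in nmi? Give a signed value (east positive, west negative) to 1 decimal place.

-10.4 nmi

Leg 1 (103°, 7.5 nmi): east 7.5 sin 103° = 7.31, north 7.5 cos 103° = -1.69
Leg 2 (323°, 29.4 nmi): east 29.4 sin 323° = -17.69, north 29.4 cos 323° = 23.48
Net east component: -10.39 nmi.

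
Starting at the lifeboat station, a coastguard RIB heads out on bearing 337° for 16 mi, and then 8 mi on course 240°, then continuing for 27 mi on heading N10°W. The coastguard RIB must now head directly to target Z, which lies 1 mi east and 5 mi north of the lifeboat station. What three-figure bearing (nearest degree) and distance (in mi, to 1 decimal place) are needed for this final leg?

Leg 1 (337°, 16 mi): east 16 sin 337° = -6.25, north 16 cos 337° = 14.73
Leg 2 (240°, 8 mi): east 8 sin 240° = -6.93, north 8 cos 240° = -4.00
Leg 3 (N10°W, 27 mi): east 27 sin 350° = -4.69, north 27 cos 350° = 26.59
Current position: (-17.87, 37.32). Target: (1, 5). Remaining: Δeast = 18.87, Δnorth = -32.32.
Bearing = atan2(18.87, -32.32) mod 360° = 149.72°; distance = √((18.87)² + (-32.32)²) = 37.423 mi.

150°, 37.4 mi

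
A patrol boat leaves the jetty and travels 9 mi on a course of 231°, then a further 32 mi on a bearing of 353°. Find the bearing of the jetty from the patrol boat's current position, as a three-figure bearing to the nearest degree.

Leg 1 (231°, 9 mi): east 9 sin 231° = -6.99, north 9 cos 231° = -5.66
Leg 2 (353°, 32 mi): east 32 sin 353° = -3.90, north 32 cos 353° = 31.76
Net displacement: -10.89 east, 26.10 north. Direction back to start is (10.89, -26.10): bearing = atan2(10.89, -26.10) mod 360° = 157.34° ≈ 157°.

157°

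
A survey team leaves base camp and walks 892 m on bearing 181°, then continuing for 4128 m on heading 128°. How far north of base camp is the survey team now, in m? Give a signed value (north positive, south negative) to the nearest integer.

Leg 1 (181°, 892 m): east 892 sin 181° = -15.57, north 892 cos 181° = -891.86
Leg 2 (128°, 4128 m): east 4128 sin 128° = 3252.91, north 4128 cos 128° = -2541.45
Net north component: -3433.31 m.

-3433 m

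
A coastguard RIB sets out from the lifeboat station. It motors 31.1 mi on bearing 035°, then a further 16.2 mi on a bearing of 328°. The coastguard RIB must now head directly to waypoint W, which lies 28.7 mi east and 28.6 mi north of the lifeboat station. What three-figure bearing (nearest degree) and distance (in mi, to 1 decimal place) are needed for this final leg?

119°, 22.2 mi

Leg 1 (035°, 31.1 mi): east 31.1 sin 35° = 17.84, north 31.1 cos 35° = 25.48
Leg 2 (328°, 16.2 mi): east 16.2 sin 328° = -8.58, north 16.2 cos 328° = 13.74
Current position: (9.25, 39.21). Target: (28.7, 28.6). Remaining: Δeast = 19.45, Δnorth = -10.61.
Bearing = atan2(19.45, -10.61) mod 360° = 118.63°; distance = √((19.45)² + (-10.61)²) = 22.155 mi.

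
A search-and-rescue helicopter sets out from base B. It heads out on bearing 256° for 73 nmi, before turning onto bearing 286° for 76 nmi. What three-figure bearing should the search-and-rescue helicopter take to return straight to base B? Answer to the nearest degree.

091°

Leg 1 (256°, 73 nmi): east 73 sin 256° = -70.83, north 73 cos 256° = -17.66
Leg 2 (286°, 76 nmi): east 76 sin 286° = -73.06, north 76 cos 286° = 20.95
Net displacement: -143.89 east, 3.29 north. Direction back to start is (143.89, -3.29): bearing = atan2(143.89, -3.29) mod 360° = 91.31° ≈ 091°.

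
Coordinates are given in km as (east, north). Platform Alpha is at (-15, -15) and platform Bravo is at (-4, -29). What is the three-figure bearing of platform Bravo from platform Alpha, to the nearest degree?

Δeast = -4 − -15 = 11.00; Δnorth = -29 − -15 = -14.00.
Bearing = atan2(Δeast, Δnorth) mod 360° = 141.84° ≈ 142°.

142°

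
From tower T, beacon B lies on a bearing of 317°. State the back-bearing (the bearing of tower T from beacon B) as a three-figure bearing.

Back-bearing = 317° − 180° = 137°.

137°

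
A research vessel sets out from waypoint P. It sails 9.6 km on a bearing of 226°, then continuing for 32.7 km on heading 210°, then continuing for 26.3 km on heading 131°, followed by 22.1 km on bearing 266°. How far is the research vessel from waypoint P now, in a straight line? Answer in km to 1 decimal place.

Leg 1 (226°, 9.6 km): east 9.6 sin 226° = -6.91, north 9.6 cos 226° = -6.67
Leg 2 (210°, 32.7 km): east 32.7 sin 210° = -16.35, north 32.7 cos 210° = -28.32
Leg 3 (131°, 26.3 km): east 26.3 sin 131° = 19.85, north 26.3 cos 131° = -17.25
Leg 4 (266°, 22.1 km): east 22.1 sin 266° = -22.05, north 22.1 cos 266° = -1.54
Net: -25.45 east, -53.78 north. Distance = √((-25.45)² + (-53.78)²) = 59.502 km.

59.5 km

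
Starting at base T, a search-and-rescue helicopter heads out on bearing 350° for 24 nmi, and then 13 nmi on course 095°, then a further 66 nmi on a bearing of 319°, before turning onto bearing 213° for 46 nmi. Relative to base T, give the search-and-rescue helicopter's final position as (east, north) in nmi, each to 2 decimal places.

(-59.57, 33.73)

Leg 1 (350°, 24 nmi): east 24 sin 350° = -4.17, north 24 cos 350° = 23.64
Leg 2 (095°, 13 nmi): east 13 sin 95° = 12.95, north 13 cos 95° = -1.13
Leg 3 (319°, 66 nmi): east 66 sin 319° = -43.30, north 66 cos 319° = 49.81
Leg 4 (213°, 46 nmi): east 46 sin 213° = -25.05, north 46 cos 213° = -38.58
Summing: -59.57 nmi east, 33.73 nmi north → (-59.57, 33.73).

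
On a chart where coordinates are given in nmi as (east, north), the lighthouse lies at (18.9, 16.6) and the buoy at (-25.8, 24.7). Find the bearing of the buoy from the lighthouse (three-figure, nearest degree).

280°

Δeast = -25.8 − 18.9 = -44.70; Δnorth = 24.7 − 16.6 = 8.10.
Bearing = atan2(Δeast, Δnorth) mod 360° = 280.27° ≈ 280°.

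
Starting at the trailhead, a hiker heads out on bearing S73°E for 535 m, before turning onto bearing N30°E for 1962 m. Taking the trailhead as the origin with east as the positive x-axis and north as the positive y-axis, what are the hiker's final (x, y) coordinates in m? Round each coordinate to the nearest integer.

Leg 1 (S73°E, 535 m): east 535 sin 107° = 511.62, north 535 cos 107° = -156.42
Leg 2 (N30°E, 1962 m): east 1962 sin 30° = 981.00, north 1962 cos 30° = 1699.14
Summing: 1492.62 m east, 1542.72 m north → (1493, 1543).

(1493, 1543)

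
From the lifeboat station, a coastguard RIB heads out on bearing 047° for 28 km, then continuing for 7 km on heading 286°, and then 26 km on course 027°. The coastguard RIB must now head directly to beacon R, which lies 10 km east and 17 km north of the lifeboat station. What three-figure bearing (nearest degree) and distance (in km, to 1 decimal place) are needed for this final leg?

Leg 1 (047°, 28 km): east 28 sin 47° = 20.48, north 28 cos 47° = 19.10
Leg 2 (286°, 7 km): east 7 sin 286° = -6.73, north 7 cos 286° = 1.93
Leg 3 (027°, 26 km): east 26 sin 27° = 11.80, north 26 cos 27° = 23.17
Current position: (25.55, 44.19). Target: (10, 17). Remaining: Δeast = -15.55, Δnorth = -27.19.
Bearing = atan2(-15.55, -27.19) mod 360° = 209.77°; distance = √((-15.55)² + (-27.19)²) = 31.325 km.

210°, 31.3 km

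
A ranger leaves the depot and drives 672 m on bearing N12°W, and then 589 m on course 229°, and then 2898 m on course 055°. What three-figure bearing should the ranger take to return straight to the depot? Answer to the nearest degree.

Leg 1 (N12°W, 672 m): east 672 sin 348° = -139.72, north 672 cos 348° = 657.32
Leg 2 (229°, 589 m): east 589 sin 229° = -444.52, north 589 cos 229° = -386.42
Leg 3 (055°, 2898 m): east 2898 sin 55° = 2373.90, north 2898 cos 55° = 1662.22
Net displacement: 1789.66 east, 1933.12 north. Direction back to start is (-1789.66, -1933.12): bearing = atan2(-1789.66, -1933.12) mod 360° = 222.79° ≈ 223°.

223°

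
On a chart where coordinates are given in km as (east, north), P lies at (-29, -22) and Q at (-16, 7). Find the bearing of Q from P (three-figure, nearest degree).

024°

Δeast = -16 − -29 = 13.00; Δnorth = 7 − -22 = 29.00.
Bearing = atan2(Δeast, Δnorth) mod 360° = 24.15° ≈ 024°.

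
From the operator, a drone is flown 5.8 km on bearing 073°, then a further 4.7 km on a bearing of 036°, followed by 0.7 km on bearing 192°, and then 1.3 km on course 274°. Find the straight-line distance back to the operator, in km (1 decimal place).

8.4 km

Leg 1 (073°, 5.8 km): east 5.8 sin 73° = 5.55, north 5.8 cos 73° = 1.70
Leg 2 (036°, 4.7 km): east 4.7 sin 36° = 2.76, north 4.7 cos 36° = 3.80
Leg 3 (192°, 0.7 km): east 0.7 sin 192° = -0.15, north 0.7 cos 192° = -0.68
Leg 4 (274°, 1.3 km): east 1.3 sin 274° = -1.30, north 1.3 cos 274° = 0.09
Net: 6.87 east, 4.90 north. Distance = √((6.87)² + (4.90)²) = 8.438 km.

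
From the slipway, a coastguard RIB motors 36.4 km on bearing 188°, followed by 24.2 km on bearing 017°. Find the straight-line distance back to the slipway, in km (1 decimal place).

Leg 1 (188°, 36.4 km): east 36.4 sin 188° = -5.07, north 36.4 cos 188° = -36.05
Leg 2 (017°, 24.2 km): east 24.2 sin 17° = 7.08, north 24.2 cos 17° = 23.14
Net: 2.01 east, -12.90 north. Distance = √((2.01)² + (-12.90)²) = 13.059 km.

13.1 km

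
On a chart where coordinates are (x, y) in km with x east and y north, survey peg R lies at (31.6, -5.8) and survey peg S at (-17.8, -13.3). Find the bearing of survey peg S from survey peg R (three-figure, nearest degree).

261°

Δeast = -17.8 − 31.6 = -49.40; Δnorth = -13.3 − -5.8 = -7.50.
Bearing = atan2(Δeast, Δnorth) mod 360° = 261.37° ≈ 261°.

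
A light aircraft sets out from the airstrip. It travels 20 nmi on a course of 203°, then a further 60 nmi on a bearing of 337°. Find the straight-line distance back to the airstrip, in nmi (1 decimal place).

Leg 1 (203°, 20 nmi): east 20 sin 203° = -7.81, north 20 cos 203° = -18.41
Leg 2 (337°, 60 nmi): east 60 sin 337° = -23.44, north 60 cos 337° = 55.23
Net: -31.26 east, 36.82 north. Distance = √((-31.26)² + (36.82)²) = 48.299 nmi.

48.3 nmi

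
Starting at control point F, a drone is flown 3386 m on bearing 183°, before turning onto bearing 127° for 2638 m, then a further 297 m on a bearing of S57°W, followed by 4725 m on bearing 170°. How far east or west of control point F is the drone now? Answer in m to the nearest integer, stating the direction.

2501 m east

Leg 1 (183°, 3386 m): east 3386 sin 183° = -177.21, north 3386 cos 183° = -3381.36
Leg 2 (127°, 2638 m): east 2638 sin 127° = 2106.80, north 2638 cos 127° = -1587.59
Leg 3 (S57°W, 297 m): east 297 sin 237° = -249.09, north 297 cos 237° = -161.76
Leg 4 (170°, 4725 m): east 4725 sin 170° = 820.49, north 4725 cos 170° = -4653.22
Net east component: 2500.99 m.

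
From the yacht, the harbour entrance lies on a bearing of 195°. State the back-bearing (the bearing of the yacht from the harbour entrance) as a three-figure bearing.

Back-bearing = 195° − 180° = 015°.

015°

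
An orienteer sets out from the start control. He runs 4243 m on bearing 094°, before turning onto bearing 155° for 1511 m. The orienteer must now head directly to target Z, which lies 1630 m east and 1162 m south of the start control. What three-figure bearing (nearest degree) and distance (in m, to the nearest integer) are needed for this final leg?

279°, 3280 m

Leg 1 (094°, 4243 m): east 4243 sin 94° = 4232.66, north 4243 cos 94° = -295.98
Leg 2 (155°, 1511 m): east 1511 sin 155° = 638.58, north 1511 cos 155° = -1369.43
Current position: (4871.24, -1665.41). Target: (1630, -1162). Remaining: Δeast = -3241.24, Δnorth = 503.41.
Bearing = atan2(-3241.24, 503.41) mod 360° = 278.83°; distance = √((-3241.24)² + (503.41)²) = 3280.100 m.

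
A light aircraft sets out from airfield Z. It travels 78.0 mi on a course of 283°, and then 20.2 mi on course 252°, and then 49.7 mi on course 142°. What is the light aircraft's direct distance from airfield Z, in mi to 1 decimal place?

Leg 1 (283°, 78.0 mi): east 78.0 sin 283° = -76.00, north 78.0 cos 283° = 17.55
Leg 2 (252°, 20.2 mi): east 20.2 sin 252° = -19.21, north 20.2 cos 252° = -6.24
Leg 3 (142°, 49.7 mi): east 49.7 sin 142° = 30.60, north 49.7 cos 142° = -39.16
Net: -64.61 east, -27.86 north. Distance = √((-64.61)² + (-27.86)²) = 70.364 mi.

70.4 mi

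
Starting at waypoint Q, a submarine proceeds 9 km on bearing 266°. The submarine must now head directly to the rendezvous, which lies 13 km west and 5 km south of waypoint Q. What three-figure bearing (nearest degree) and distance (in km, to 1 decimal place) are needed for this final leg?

223°, 5.9 km

Leg 1 (266°, 9 km): east 9 sin 266° = -8.98, north 9 cos 266° = -0.63
Current position: (-8.98, -0.63). Target: (-13, -5). Remaining: Δeast = -4.02, Δnorth = -4.37.
Bearing = atan2(-4.02, -4.37) mod 360° = 222.61°; distance = √((-4.02)² + (-4.37)²) = 5.941 km.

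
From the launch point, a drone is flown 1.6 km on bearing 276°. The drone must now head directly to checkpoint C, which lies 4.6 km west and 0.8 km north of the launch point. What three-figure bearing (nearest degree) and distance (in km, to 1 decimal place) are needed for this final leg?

282°, 3.1 km

Leg 1 (276°, 1.6 km): east 1.6 sin 276° = -1.59, north 1.6 cos 276° = 0.17
Current position: (-1.59, 0.17). Target: (-4.6, 0.8). Remaining: Δeast = -3.01, Δnorth = 0.63.
Bearing = atan2(-3.01, 0.63) mod 360° = 281.88°; distance = √((-3.01)² + (0.63)²) = 3.075 km.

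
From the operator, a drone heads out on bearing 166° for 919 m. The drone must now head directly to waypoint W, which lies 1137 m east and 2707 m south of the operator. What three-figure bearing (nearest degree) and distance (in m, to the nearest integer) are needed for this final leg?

153°, 2033 m

Leg 1 (166°, 919 m): east 919 sin 166° = 222.33, north 919 cos 166° = -891.70
Current position: (222.33, -891.70). Target: (1137, -2707). Remaining: Δeast = 914.67, Δnorth = -1815.30.
Bearing = atan2(914.67, -1815.30) mod 360° = 153.26°; distance = √((914.67)² + (-1815.30)²) = 2032.716 m.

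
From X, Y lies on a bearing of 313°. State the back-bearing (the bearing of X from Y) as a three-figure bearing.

Back-bearing = 313° − 180° = 133°.

133°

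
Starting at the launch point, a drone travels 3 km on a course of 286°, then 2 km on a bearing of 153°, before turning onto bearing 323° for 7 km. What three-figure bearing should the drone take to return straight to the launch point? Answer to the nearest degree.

127°

Leg 1 (286°, 3 km): east 3 sin 286° = -2.88, north 3 cos 286° = 0.83
Leg 2 (153°, 2 km): east 2 sin 153° = 0.91, north 2 cos 153° = -1.78
Leg 3 (323°, 7 km): east 7 sin 323° = -4.21, north 7 cos 323° = 5.59
Net displacement: -6.19 east, 4.64 north. Direction back to start is (6.19, -4.64): bearing = atan2(6.19, -4.64) mod 360° = 126.83° ≈ 127°.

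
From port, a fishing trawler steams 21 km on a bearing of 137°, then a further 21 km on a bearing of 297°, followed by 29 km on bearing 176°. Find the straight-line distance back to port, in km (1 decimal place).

Leg 1 (137°, 21 km): east 21 sin 137° = 14.32, north 21 cos 137° = -15.36
Leg 2 (297°, 21 km): east 21 sin 297° = -18.71, north 21 cos 297° = 9.53
Leg 3 (176°, 29 km): east 29 sin 176° = 2.02, north 29 cos 176° = -28.93
Net: -2.37 east, -34.75 north. Distance = √((-2.37)² + (-34.75)²) = 34.834 km.

34.8 km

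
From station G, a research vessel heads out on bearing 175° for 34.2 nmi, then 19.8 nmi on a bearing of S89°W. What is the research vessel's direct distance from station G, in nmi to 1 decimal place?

38.3 nmi

Leg 1 (175°, 34.2 nmi): east 34.2 sin 175° = 2.98, north 34.2 cos 175° = -34.07
Leg 2 (S89°W, 19.8 nmi): east 19.8 sin 269° = -19.80, north 19.8 cos 269° = -0.35
Net: -16.82 east, -34.42 north. Distance = √((-16.82)² + (-34.42)²) = 38.304 nmi.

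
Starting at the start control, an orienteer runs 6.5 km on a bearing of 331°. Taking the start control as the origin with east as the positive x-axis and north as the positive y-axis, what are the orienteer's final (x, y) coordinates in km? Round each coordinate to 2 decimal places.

(-3.15, 5.69)

Leg 1 (331°, 6.5 km): east 6.5 sin 331° = -3.15, north 6.5 cos 331° = 5.69
Summing: -3.15 km east, 5.69 km north → (-3.15, 5.69).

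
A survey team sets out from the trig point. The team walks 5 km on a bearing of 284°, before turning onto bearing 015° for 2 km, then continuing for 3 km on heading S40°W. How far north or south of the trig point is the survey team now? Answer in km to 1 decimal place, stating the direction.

0.8 km north

Leg 1 (284°, 5 km): east 5 sin 284° = -4.85, north 5 cos 284° = 1.21
Leg 2 (015°, 2 km): east 2 sin 15° = 0.52, north 2 cos 15° = 1.93
Leg 3 (S40°W, 3 km): east 3 sin 220° = -1.93, north 3 cos 220° = -2.30
Net north component: 0.84 km.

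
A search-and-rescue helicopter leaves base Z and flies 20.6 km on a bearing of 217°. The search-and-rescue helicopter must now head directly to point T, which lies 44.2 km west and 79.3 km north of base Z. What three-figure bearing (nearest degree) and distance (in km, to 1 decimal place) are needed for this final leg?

Leg 1 (217°, 20.6 km): east 20.6 sin 217° = -12.40, north 20.6 cos 217° = -16.45
Current position: (-12.40, -16.45). Target: (-44.2, 79.3). Remaining: Δeast = -31.80, Δnorth = 95.75.
Bearing = atan2(-31.80, 95.75) mod 360° = 341.63°; distance = √((-31.80)² + (95.75)²) = 100.895 km.

342°, 100.9 km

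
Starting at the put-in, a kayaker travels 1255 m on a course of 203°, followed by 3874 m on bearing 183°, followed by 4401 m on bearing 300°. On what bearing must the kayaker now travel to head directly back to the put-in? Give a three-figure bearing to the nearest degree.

Leg 1 (203°, 1255 m): east 1255 sin 203° = -490.37, north 1255 cos 203° = -1155.23
Leg 2 (183°, 3874 m): east 3874 sin 183° = -202.75, north 3874 cos 183° = -3868.69
Leg 3 (300°, 4401 m): east 4401 sin 300° = -3811.38, north 4401 cos 300° = 2200.50
Net displacement: -4504.49 east, -2823.42 north. Direction back to start is (4504.49, 2823.42): bearing = atan2(4504.49, 2823.42) mod 360° = 57.92° ≈ 058°.

058°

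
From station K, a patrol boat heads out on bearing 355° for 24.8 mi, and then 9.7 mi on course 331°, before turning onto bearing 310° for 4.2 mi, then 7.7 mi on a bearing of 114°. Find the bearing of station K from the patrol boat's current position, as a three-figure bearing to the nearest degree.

Leg 1 (355°, 24.8 mi): east 24.8 sin 355° = -2.16, north 24.8 cos 355° = 24.71
Leg 2 (331°, 9.7 mi): east 9.7 sin 331° = -4.70, north 9.7 cos 331° = 8.48
Leg 3 (310°, 4.2 mi): east 4.2 sin 310° = -3.22, north 4.2 cos 310° = 2.70
Leg 4 (114°, 7.7 mi): east 7.7 sin 114° = 7.03, north 7.7 cos 114° = -3.13
Net displacement: -3.05 east, 32.76 north. Direction back to start is (3.05, -32.76): bearing = atan2(3.05, -32.76) mod 360° = 174.69° ≈ 175°.

175°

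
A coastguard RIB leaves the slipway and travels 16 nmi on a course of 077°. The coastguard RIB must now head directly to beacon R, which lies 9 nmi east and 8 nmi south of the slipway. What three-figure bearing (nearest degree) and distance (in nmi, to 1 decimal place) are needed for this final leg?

Leg 1 (077°, 16 nmi): east 16 sin 77° = 15.59, north 16 cos 77° = 3.60
Current position: (15.59, 3.60). Target: (9, -8). Remaining: Δeast = -6.59, Δnorth = -11.60.
Bearing = atan2(-6.59, -11.60) mod 360° = 209.60°; distance = √((-6.59)² + (-11.60)²) = 13.340 nmi.

210°, 13.3 nmi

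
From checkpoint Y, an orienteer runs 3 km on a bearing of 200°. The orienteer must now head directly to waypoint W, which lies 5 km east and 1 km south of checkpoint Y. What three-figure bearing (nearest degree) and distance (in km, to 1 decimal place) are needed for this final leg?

073°, 6.3 km

Leg 1 (200°, 3 km): east 3 sin 200° = -1.03, north 3 cos 200° = -2.82
Current position: (-1.03, -2.82). Target: (5, -1). Remaining: Δeast = 6.03, Δnorth = 1.82.
Bearing = atan2(6.03, 1.82) mod 360° = 73.20°; distance = √((6.03)² + (1.82)²) = 6.295 km.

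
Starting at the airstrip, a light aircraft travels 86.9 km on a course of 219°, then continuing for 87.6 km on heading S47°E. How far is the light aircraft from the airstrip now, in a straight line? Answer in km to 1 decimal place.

127.6 km

Leg 1 (219°, 86.9 km): east 86.9 sin 219° = -54.69, north 86.9 cos 219° = -67.53
Leg 2 (S47°E, 87.6 km): east 87.6 sin 133° = 64.07, north 87.6 cos 133° = -59.74
Net: 9.38 east, -127.28 north. Distance = √((9.38)² + (-127.28)²) = 127.622 km.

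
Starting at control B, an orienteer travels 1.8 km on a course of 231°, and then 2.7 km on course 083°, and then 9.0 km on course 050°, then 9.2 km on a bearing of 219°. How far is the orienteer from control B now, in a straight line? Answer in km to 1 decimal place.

Leg 1 (231°, 1.8 km): east 1.8 sin 231° = -1.40, north 1.8 cos 231° = -1.13
Leg 2 (083°, 2.7 km): east 2.7 sin 83° = 2.68, north 2.7 cos 83° = 0.33
Leg 3 (050°, 9.0 km): east 9.0 sin 50° = 6.89, north 9.0 cos 50° = 5.79
Leg 4 (219°, 9.2 km): east 9.2 sin 219° = -5.79, north 9.2 cos 219° = -7.15
Net: 2.39 east, -2.17 north. Distance = √((2.39)² + (-2.17)²) = 3.224 km.

3.2 km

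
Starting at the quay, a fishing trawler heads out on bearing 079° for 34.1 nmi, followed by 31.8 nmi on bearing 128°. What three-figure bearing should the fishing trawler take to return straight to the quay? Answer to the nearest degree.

Leg 1 (079°, 34.1 nmi): east 34.1 sin 79° = 33.47, north 34.1 cos 79° = 6.51
Leg 2 (128°, 31.8 nmi): east 31.8 sin 128° = 25.06, north 31.8 cos 128° = -19.58
Net displacement: 58.53 east, -13.07 north. Direction back to start is (-58.53, 13.07): bearing = atan2(-58.53, 13.07) mod 360° = 282.59° ≈ 283°.

283°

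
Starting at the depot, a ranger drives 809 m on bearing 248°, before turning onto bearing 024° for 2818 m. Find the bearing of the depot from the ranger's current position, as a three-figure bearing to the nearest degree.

190°

Leg 1 (248°, 809 m): east 809 sin 248° = -750.09, north 809 cos 248° = -303.06
Leg 2 (024°, 2818 m): east 2818 sin 24° = 1146.18, north 2818 cos 24° = 2574.37
Net displacement: 396.09 east, 2271.31 north. Direction back to start is (-396.09, -2271.31): bearing = atan2(-396.09, -2271.31) mod 360° = 189.89° ≈ 190°.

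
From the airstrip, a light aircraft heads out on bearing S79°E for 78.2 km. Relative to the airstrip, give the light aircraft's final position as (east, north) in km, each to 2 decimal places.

(76.76, -14.92)

Leg 1 (S79°E, 78.2 km): east 78.2 sin 101° = 76.76, north 78.2 cos 101° = -14.92
Summing: 76.76 km east, -14.92 km north → (76.76, -14.92).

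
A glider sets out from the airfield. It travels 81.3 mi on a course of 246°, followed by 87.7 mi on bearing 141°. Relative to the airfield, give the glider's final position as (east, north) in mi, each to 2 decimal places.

(-19.08, -101.22)

Leg 1 (246°, 81.3 mi): east 81.3 sin 246° = -74.27, north 81.3 cos 246° = -33.07
Leg 2 (141°, 87.7 mi): east 87.7 sin 141° = 55.19, north 87.7 cos 141° = -68.16
Summing: -19.08 mi east, -101.22 mi north → (-19.08, -101.22).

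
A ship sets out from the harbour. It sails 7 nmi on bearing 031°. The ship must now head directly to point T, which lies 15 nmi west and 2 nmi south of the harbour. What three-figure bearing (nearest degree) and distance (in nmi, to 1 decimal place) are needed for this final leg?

247°, 20.3 nmi

Leg 1 (031°, 7 nmi): east 7 sin 31° = 3.61, north 7 cos 31° = 6.00
Current position: (3.61, 6.00). Target: (-15, -2). Remaining: Δeast = -18.61, Δnorth = -8.00.
Bearing = atan2(-18.61, -8.00) mod 360° = 246.73°; distance = √((-18.61)² + (-8.00)²) = 20.252 nmi.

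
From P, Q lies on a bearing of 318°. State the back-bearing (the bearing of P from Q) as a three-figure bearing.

Back-bearing = 318° − 180° = 138°.

138°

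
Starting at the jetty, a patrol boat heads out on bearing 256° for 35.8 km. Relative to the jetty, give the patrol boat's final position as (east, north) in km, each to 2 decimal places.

Leg 1 (256°, 35.8 km): east 35.8 sin 256° = -34.74, north 35.8 cos 256° = -8.66
Summing: -34.74 km east, -8.66 km north → (-34.74, -8.66).

(-34.74, -8.66)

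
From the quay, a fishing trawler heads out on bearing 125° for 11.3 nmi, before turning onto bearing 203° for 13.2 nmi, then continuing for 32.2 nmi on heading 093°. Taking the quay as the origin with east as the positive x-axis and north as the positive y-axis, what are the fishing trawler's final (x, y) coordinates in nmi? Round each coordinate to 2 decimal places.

(36.25, -20.32)

Leg 1 (125°, 11.3 nmi): east 11.3 sin 125° = 9.26, north 11.3 cos 125° = -6.48
Leg 2 (203°, 13.2 nmi): east 13.2 sin 203° = -5.16, north 13.2 cos 203° = -12.15
Leg 3 (093°, 32.2 nmi): east 32.2 sin 93° = 32.16, north 32.2 cos 93° = -1.69
Summing: 36.25 nmi east, -20.32 nmi north → (36.25, -20.32).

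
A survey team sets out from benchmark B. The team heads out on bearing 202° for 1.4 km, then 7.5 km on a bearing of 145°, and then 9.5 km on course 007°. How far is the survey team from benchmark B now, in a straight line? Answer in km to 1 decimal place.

Leg 1 (202°, 1.4 km): east 1.4 sin 202° = -0.52, north 1.4 cos 202° = -1.30
Leg 2 (145°, 7.5 km): east 7.5 sin 145° = 4.30, north 7.5 cos 145° = -6.14
Leg 3 (007°, 9.5 km): east 9.5 sin 7° = 1.16, north 9.5 cos 7° = 9.43
Net: 4.94 east, 1.99 north. Distance = √((4.94)² + (1.99)²) = 5.320 km.

5.3 km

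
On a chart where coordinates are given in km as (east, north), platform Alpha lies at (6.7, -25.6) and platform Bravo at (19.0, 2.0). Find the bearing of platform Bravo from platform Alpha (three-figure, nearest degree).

Δeast = 19.0 − 6.7 = 12.30; Δnorth = 2.0 − -25.6 = 27.60.
Bearing = atan2(Δeast, Δnorth) mod 360° = 24.02° ≈ 024°.

024°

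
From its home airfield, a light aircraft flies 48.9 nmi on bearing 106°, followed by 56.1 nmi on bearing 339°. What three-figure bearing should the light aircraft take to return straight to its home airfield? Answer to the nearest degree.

215°

Leg 1 (106°, 48.9 nmi): east 48.9 sin 106° = 47.01, north 48.9 cos 106° = -13.48
Leg 2 (339°, 56.1 nmi): east 56.1 sin 339° = -20.10, north 56.1 cos 339° = 52.37
Net displacement: 26.90 east, 38.90 north. Direction back to start is (-26.90, -38.90): bearing = atan2(-26.90, -38.90) mod 360° = 214.67° ≈ 215°.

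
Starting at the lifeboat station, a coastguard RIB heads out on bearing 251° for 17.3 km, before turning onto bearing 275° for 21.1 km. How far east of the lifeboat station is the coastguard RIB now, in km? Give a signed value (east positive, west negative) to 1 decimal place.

-37.4 km

Leg 1 (251°, 17.3 km): east 17.3 sin 251° = -16.36, north 17.3 cos 251° = -5.63
Leg 2 (275°, 21.1 km): east 21.1 sin 275° = -21.02, north 21.1 cos 275° = 1.84
Net east component: -37.38 km.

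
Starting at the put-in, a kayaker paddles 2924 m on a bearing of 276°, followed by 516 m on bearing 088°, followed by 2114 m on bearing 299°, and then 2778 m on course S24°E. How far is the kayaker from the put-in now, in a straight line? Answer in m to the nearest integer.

Leg 1 (276°, 2924 m): east 2924 sin 276° = -2907.98, north 2924 cos 276° = 305.64
Leg 2 (088°, 516 m): east 516 sin 88° = 515.69, north 516 cos 88° = 18.01
Leg 3 (299°, 2114 m): east 2114 sin 299° = -1848.95, north 2114 cos 299° = 1024.89
Leg 4 (S24°E, 2778 m): east 2778 sin 156° = 1129.91, north 2778 cos 156° = -2537.83
Net: -3111.33 east, -1189.29 north. Distance = √((-3111.33)² + (-1189.29)²) = 3330.883 m.

3331 m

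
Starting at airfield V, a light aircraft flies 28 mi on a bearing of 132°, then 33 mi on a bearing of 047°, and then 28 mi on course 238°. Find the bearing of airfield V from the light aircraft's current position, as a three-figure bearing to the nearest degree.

298°

Leg 1 (132°, 28 mi): east 28 sin 132° = 20.81, north 28 cos 132° = -18.74
Leg 2 (047°, 33 mi): east 33 sin 47° = 24.13, north 33 cos 47° = 22.51
Leg 3 (238°, 28 mi): east 28 sin 238° = -23.75, north 28 cos 238° = -14.84
Net displacement: 21.20 east, -11.07 north. Direction back to start is (-21.20, 11.07): bearing = atan2(-21.20, 11.07) mod 360° = 297.57° ≈ 298°.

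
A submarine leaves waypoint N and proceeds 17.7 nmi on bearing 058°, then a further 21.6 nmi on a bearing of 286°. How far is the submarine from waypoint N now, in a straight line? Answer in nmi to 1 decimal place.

16.4 nmi

Leg 1 (058°, 17.7 nmi): east 17.7 sin 58° = 15.01, north 17.7 cos 58° = 9.38
Leg 2 (286°, 21.6 nmi): east 21.6 sin 286° = -20.76, north 21.6 cos 286° = 5.95
Net: -5.75 east, 15.33 north. Distance = √((-5.75)² + (15.33)²) = 16.377 nmi.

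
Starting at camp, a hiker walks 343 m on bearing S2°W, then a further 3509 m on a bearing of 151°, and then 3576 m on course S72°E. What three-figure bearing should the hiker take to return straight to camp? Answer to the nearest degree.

312°

Leg 1 (S2°W, 343 m): east 343 sin 182° = -11.97, north 343 cos 182° = -342.79
Leg 2 (151°, 3509 m): east 3509 sin 151° = 1701.20, north 3509 cos 151° = -3069.04
Leg 3 (S72°E, 3576 m): east 3576 sin 108° = 3400.98, north 3576 cos 108° = -1105.04
Net displacement: 5090.20 east, -4516.88 north. Direction back to start is (-5090.20, 4516.88): bearing = atan2(-5090.20, 4516.88) mod 360° = 311.58° ≈ 312°.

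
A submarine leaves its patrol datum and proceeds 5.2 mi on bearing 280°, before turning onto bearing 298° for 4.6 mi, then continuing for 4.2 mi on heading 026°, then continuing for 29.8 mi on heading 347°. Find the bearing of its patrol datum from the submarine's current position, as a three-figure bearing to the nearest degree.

159°

Leg 1 (280°, 5.2 mi): east 5.2 sin 280° = -5.12, north 5.2 cos 280° = 0.90
Leg 2 (298°, 4.6 mi): east 4.6 sin 298° = -4.06, north 4.6 cos 298° = 2.16
Leg 3 (026°, 4.2 mi): east 4.2 sin 26° = 1.84, north 4.2 cos 26° = 3.77
Leg 4 (347°, 29.8 mi): east 29.8 sin 347° = -6.70, north 29.8 cos 347° = 29.04
Net displacement: -14.04 east, 35.87 north. Direction back to start is (14.04, -35.87): bearing = atan2(14.04, -35.87) mod 360° = 158.62° ≈ 159°.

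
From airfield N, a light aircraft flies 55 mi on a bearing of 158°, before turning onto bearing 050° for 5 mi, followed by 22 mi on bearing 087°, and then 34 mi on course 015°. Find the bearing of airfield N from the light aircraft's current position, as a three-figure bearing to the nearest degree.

Leg 1 (158°, 55 mi): east 55 sin 158° = 20.60, north 55 cos 158° = -51.00
Leg 2 (050°, 5 mi): east 5 sin 50° = 3.83, north 5 cos 50° = 3.21
Leg 3 (087°, 22 mi): east 22 sin 87° = 21.97, north 22 cos 87° = 1.15
Leg 4 (015°, 34 mi): east 34 sin 15° = 8.80, north 34 cos 15° = 32.84
Net displacement: 55.20 east, -13.79 north. Direction back to start is (-55.20, 13.79): bearing = atan2(-55.20, 13.79) mod 360° = 284.02° ≈ 284°.

284°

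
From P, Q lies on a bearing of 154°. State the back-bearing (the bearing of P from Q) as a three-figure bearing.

334°

Back-bearing = 154° + 180° = 334°.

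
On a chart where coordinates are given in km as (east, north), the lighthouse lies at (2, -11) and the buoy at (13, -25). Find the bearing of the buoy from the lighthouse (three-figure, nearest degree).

142°

Δeast = 13 − 2 = 11.00; Δnorth = -25 − -11 = -14.00.
Bearing = atan2(Δeast, Δnorth) mod 360° = 141.84° ≈ 142°.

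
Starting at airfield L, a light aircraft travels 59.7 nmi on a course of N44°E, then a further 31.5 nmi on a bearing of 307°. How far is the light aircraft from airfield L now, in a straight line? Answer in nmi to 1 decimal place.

Leg 1 (N44°E, 59.7 nmi): east 59.7 sin 44° = 41.47, north 59.7 cos 44° = 42.94
Leg 2 (307°, 31.5 nmi): east 31.5 sin 307° = -25.16, north 31.5 cos 307° = 18.96
Net: 16.31 east, 61.90 north. Distance = √((16.31)² + (61.90)²) = 64.015 nmi.

64.0 nmi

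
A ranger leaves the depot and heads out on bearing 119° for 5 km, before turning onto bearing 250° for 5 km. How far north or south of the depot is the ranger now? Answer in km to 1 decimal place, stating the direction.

Leg 1 (119°, 5 km): east 5 sin 119° = 4.37, north 5 cos 119° = -2.42
Leg 2 (250°, 5 km): east 5 sin 250° = -4.70, north 5 cos 250° = -1.71
Net north component: -4.13 km.

4.1 km south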